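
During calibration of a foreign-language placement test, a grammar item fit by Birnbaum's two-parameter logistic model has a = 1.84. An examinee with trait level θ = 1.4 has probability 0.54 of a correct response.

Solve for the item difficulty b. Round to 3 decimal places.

P(θ) = 1 / (1 + exp(−a(θ − b)))
logit(0.54) = ln(0.54/0.46) = 0.1603
b = θ − logit/(a) = 1.4 − 0.1603/1.8400 = 1.3129

1.313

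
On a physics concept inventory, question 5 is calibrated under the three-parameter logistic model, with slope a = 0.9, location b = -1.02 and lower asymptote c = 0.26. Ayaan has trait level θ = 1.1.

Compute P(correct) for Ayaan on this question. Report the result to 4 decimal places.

P(θ) = c + (1 − c) · 1 / (1 + exp(−a(θ − b)))
Exponent: 0.9 × (1.1 − (-1.02)) = 1.9080
1/(1 + e^{-1.9080}) = 0.8708
P = 0.26 + 0.74 × 0.8708 = 0.9044

0.9044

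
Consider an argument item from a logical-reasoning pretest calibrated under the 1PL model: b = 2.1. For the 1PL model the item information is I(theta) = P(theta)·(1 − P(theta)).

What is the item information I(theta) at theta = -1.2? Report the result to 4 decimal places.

P = 1/(1+e^{3.3000}) = 0.0356
P(1−P) = 0.0356 × 0.9644 = 0.0343
I = P(1−P) = 0.03431

0.0343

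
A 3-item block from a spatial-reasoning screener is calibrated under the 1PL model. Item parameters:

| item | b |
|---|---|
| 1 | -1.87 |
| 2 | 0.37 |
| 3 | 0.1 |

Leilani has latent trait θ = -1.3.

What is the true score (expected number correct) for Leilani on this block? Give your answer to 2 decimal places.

1.00

P(θ) = 1 / (1 + exp(−(θ − b)))
P_1 = 1/(1+e^{-0.5700}) = 0.6388
P_2 = 1/(1+e^{1.6700}) = 0.1584
P_3 = 1/(1+e^{1.4000}) = 0.1978
E[score] = 0.6388 + 0.1584 + 0.1978 = 0.9950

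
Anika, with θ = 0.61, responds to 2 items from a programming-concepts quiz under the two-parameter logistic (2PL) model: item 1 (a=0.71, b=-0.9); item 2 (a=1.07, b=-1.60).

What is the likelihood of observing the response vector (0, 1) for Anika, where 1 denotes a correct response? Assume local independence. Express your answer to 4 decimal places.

P(θ) = 1 / (1 + exp(−a(θ − b)))
P_1 = 1/(1+e^{-1.0721}) = 0.7450
P_2 = 1/(1+e^{-2.3647}) = 0.9141
L = (1−P_1) × P_2 = 0.2550 × 0.9141 = 0.23310

0.2331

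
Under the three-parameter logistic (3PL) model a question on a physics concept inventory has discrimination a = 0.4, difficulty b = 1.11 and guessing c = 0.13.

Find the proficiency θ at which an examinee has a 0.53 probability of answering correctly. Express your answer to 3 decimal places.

0.707

P(θ) = c + (1 − c) · 1 / (1 + exp(−a(θ − b)))
Remove guessing floor: (0.53 − 0.13)/(1 − 0.13) = 0.4598
logit = ln(0.4598/0.5402) = -0.1613
θ = b + logit/(a) = 1.11 + (-0.1613)/0.4000 = 0.7068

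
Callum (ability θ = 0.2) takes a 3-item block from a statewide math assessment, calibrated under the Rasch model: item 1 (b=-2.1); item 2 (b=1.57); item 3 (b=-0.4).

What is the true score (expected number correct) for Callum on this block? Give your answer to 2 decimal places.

P(θ) = 1 / (1 + exp(−(θ − b)))
P_1 = 1/(1+e^{-2.3000}) = 0.9089
P_2 = 1/(1+e^{1.3700}) = 0.2026
P_3 = 1/(1+e^{-0.6000}) = 0.6457
E[score] = 0.9089 + 0.2026 + 0.6457 = 1.7572

1.76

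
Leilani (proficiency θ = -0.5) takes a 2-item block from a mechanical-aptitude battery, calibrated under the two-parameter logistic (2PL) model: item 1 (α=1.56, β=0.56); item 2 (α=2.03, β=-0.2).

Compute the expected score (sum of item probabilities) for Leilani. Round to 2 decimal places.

P(θ) = 1 / (1 + exp(−α(θ − β)))
P_1 = 1/(1+e^{1.6536}) = 0.1606
P_2 = 1/(1+e^{0.6090}) = 0.3523
E[score] = 0.1606 + 0.3523 = 0.5129

0.51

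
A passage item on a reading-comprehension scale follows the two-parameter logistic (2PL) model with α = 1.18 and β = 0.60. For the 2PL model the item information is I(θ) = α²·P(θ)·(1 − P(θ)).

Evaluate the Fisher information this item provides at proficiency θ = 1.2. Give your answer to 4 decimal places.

0.3079

P = 1/(1+e^{-0.7080}) = 0.6700
P(1−P) = 0.6700 × 0.3300 = 0.2211
I = α² × P(1−P) = 1.18² × 0.2211 = 0.30788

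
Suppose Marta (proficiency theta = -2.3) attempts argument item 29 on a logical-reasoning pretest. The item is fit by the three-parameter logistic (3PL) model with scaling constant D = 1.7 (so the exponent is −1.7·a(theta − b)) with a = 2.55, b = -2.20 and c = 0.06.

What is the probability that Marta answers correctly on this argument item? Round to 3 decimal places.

0.430

P(theta) = c + (1 − c) · 1 / (1 + exp(−D·a(theta − b)))
Exponent: 1.7 × 2.55 × (-2.3 − (-2.20)) = -0.4335
1/(1 + e^{0.4335}) = 0.3933
P = 0.06 + 0.94 × 0.3933 = 0.4297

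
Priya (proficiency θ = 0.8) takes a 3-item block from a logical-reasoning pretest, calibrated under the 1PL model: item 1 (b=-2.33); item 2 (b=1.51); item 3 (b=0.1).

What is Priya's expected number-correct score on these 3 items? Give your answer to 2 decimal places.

P(θ) = 1 / (1 + exp(−(θ − b)))
P_1 = 1/(1+e^{-3.1300}) = 0.9581
P_2 = 1/(1+e^{0.7100}) = 0.3296
P_3 = 1/(1+e^{-0.7000}) = 0.6682
E[score] = 0.9581 + 0.3296 + 0.6682 = 1.9559

1.96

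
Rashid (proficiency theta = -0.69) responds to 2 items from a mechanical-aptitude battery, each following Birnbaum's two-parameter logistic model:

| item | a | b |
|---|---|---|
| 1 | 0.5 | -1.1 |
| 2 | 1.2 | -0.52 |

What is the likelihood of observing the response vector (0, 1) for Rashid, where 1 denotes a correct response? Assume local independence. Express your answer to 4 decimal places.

0.2016

P(theta) = 1 / (1 + exp(−a(theta − b)))
P_1 = 1/(1+e^{-0.2050}) = 0.5511
P_2 = 1/(1+e^{0.2040}) = 0.4492
L = (1−P_1) × P_2 = 0.4489 × 0.4492 = 0.20165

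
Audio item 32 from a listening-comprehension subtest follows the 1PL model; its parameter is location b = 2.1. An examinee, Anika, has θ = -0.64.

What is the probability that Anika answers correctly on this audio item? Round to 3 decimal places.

0.061

P(θ) = 1 / (1 + exp(−(θ − b)))
Exponent: (-0.64 − 2.1) = -2.7400
1/(1 + e^{2.7400}) = 0.0607
P = 0.0607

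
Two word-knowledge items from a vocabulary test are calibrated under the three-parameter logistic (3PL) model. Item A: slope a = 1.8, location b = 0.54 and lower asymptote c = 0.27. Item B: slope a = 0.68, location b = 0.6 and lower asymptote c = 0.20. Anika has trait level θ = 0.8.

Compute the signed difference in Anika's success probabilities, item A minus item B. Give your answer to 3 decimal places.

P(θ) = c + (1 − c) · 1 / (1 + exp(−a(θ − b)))
P_A = 0.7189
P_B = 0.6272
P_A − P_B = 0.0917

0.092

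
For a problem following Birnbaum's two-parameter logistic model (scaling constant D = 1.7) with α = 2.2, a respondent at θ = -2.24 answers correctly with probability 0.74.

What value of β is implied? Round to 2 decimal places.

-2.52

P(θ) = 1 / (1 + exp(−D·α(θ − β)))
logit(0.74) = ln(0.74/0.26) = 1.0460
β = θ − logit/(1.7·α) = -2.24 − 1.0460/3.7400 = -2.5197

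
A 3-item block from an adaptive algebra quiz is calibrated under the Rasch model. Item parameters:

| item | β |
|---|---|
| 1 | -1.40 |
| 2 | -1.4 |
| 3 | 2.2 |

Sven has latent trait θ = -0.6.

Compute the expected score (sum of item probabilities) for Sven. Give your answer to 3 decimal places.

1.437

P(θ) = 1 / (1 + exp(−(θ − β)))
P_1 = 1/(1+e^{-0.8000}) = 0.6900
P_2 = 1/(1+e^{-0.8000}) = 0.6900
P_3 = 1/(1+e^{2.8000}) = 0.0573
E[score] = 0.6900 + 0.6900 + 0.0573 = 1.4373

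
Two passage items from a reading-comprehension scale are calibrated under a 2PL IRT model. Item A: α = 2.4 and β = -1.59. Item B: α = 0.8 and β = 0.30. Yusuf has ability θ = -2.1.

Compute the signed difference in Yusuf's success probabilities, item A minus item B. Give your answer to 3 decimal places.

0.099

P(θ) = 1 / (1 + exp(−α(θ − β)))
P_A = 0.2272
P_B = 0.1279
P_A − P_B = 0.0994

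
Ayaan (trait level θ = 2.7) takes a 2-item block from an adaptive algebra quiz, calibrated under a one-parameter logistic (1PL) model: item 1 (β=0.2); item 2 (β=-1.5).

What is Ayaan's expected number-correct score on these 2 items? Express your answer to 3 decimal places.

1.909

P(θ) = 1 / (1 + exp(−(θ − β)))
P_1 = 1/(1+e^{-2.5000}) = 0.9241
P_2 = 1/(1+e^{-4.2000}) = 0.9852
E[score] = 0.9241 + 0.9852 = 1.9094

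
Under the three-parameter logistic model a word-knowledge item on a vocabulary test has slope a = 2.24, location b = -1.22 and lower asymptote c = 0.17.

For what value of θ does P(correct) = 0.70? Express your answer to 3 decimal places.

-0.966

P(θ) = c + (1 − c) · 1 / (1 + exp(−a(θ − b)))
Remove guessing floor: (0.70 − 0.17)/(1 − 0.17) = 0.6386
logit = ln(0.6386/0.3614) = 0.5691
θ = b + logit/(a) = -1.22 + 0.5691/2.2400 = -0.9659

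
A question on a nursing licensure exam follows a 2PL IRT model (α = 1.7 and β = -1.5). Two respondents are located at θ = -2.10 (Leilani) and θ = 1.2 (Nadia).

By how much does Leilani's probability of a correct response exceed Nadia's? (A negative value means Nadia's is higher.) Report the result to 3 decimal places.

-0.725

P(θ) = 1 / (1 + exp(−α(θ − β)))
P(Leilani) = 0.2650  [exponent -1.0200]
P(Nadia) = 0.9899  [exponent 4.5900]
Difference = 0.2650 − 0.9899 = -0.7249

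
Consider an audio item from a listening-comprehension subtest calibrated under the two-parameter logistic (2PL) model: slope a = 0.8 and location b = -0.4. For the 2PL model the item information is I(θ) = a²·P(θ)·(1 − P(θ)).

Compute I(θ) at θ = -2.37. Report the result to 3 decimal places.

0.091

P = 1/(1+e^{1.5760}) = 0.1714
P(1−P) = 0.1714 × 0.8286 = 0.1420
I = a² × P(1−P) = 0.8² × 0.1420 = 0.09088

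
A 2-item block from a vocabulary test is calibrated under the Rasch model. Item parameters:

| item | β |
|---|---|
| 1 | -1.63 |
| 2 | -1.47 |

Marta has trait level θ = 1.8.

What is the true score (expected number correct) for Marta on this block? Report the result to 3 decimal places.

P(θ) = 1 / (1 + exp(−(θ − β)))
P_1 = 1/(1+e^{-3.4300}) = 0.9686
P_2 = 1/(1+e^{-3.2700}) = 0.9634
E[score] = 0.9686 + 0.9634 = 1.9320

1.932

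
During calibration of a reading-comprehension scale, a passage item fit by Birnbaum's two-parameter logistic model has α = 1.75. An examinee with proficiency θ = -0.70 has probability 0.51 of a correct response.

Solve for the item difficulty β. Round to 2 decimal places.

-0.72

P(θ) = 1 / (1 + exp(−α(θ − β)))
logit(0.51) = ln(0.51/0.49) = 0.0400
β = θ − logit/(α) = -0.70 − 0.0400/1.7500 = -0.7229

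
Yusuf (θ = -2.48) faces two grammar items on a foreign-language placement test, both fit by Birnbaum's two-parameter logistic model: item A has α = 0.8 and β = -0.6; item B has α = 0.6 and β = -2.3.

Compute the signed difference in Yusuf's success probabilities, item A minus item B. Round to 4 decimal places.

P(θ) = 1 / (1 + exp(−α(θ − β)))
P_A = 0.1818
P_B = 0.4730
P_A − P_B = -0.2912

-0.2912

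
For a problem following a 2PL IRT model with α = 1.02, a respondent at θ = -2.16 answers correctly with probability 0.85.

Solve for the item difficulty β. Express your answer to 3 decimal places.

P(θ) = 1 / (1 + exp(−α(θ − β)))
logit(0.85) = ln(0.85/0.15) = 1.7346
β = θ − logit/(α) = -2.16 − 1.7346/1.0200 = -3.8606

-3.861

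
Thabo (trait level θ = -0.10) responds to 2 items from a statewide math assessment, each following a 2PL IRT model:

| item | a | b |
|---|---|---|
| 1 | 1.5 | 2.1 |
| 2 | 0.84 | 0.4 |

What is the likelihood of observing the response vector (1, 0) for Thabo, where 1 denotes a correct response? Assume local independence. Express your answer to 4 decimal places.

0.0215

P(θ) = 1 / (1 + exp(−a(θ − b)))
P_1 = 1/(1+e^{3.3000}) = 0.0356
P_2 = 1/(1+e^{0.4200}) = 0.3965
L = P_1 × (1−P_2) = 0.0356 × 0.6035 = 0.02147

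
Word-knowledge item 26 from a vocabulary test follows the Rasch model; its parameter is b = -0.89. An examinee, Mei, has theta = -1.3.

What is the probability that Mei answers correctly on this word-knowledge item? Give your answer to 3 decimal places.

0.399

P(theta) = 1 / (1 + exp(−(theta − b)))
Exponent: (-1.3 − (-0.89)) = -0.4100
1/(1 + e^{0.4100}) = 0.3989
P = 0.3989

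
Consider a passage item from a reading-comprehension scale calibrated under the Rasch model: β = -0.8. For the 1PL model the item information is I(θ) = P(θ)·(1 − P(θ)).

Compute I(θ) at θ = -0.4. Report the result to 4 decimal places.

0.2403

P = 1/(1+e^{-0.4000}) = 0.5987
P(1−P) = 0.5987 × 0.4013 = 0.2403
I = P(1−P) = 0.24026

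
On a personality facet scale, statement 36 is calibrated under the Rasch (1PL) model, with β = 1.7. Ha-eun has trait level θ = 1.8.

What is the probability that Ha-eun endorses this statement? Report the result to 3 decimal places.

0.525

P(θ) = 1 / (1 + exp(−(θ − β)))
Exponent: (1.8 − 1.7) = 0.1000
1/(1 + e^{-0.1000}) = 0.5250
P = 0.5250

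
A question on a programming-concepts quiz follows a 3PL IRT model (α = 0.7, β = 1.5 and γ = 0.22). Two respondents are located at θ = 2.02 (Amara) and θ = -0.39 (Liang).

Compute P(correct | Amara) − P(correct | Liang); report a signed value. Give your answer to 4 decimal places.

0.2962

P(θ) = γ + (1 − γ) · 1 / (1 + exp(−α(θ − β)))
P(Amara) = 0.6802  [exponent 0.3640]
P(Liang) = 0.3840  [exponent -1.3230]
Difference = 0.6802 − 0.3840 = 0.2962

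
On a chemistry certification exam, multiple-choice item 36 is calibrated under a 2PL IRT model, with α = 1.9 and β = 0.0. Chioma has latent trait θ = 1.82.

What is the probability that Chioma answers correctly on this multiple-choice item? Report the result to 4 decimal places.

0.9695

P(θ) = 1 / (1 + exp(−α(θ − β)))
Exponent: 1.9 × (1.82 − 0.0) = 3.4580
1/(1 + e^{-3.4580}) = 0.9695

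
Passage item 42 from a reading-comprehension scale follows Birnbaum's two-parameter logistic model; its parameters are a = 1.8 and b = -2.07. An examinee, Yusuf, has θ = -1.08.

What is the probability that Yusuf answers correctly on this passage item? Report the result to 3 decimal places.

0.856

P(θ) = 1 / (1 + exp(−a(θ − b)))
Exponent: 1.8 × (-1.08 − (-2.07)) = 1.7820
1/(1 + e^{-1.7820}) = 0.8559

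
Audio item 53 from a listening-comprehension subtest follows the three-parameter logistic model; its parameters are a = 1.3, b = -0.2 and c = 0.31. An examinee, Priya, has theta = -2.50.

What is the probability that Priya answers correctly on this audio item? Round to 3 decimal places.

P(theta) = c + (1 − c) · 1 / (1 + exp(−a(theta − b)))
Exponent: 1.3 × (-2.50 − (-0.2)) = -2.9900
1/(1 + e^{2.9900}) = 0.0479
P = 0.31 + 0.69 × 0.0479 = 0.3430

0.343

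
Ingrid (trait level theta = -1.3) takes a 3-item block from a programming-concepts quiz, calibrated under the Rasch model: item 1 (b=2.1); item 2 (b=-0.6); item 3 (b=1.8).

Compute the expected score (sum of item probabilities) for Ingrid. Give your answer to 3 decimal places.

0.407

P(theta) = 1 / (1 + exp(−(theta − b)))
P_1 = 1/(1+e^{3.4000}) = 0.0323
P_2 = 1/(1+e^{0.7000}) = 0.3318
P_3 = 1/(1+e^{3.1000}) = 0.0431
E[score] = 0.0323 + 0.3318 + 0.0431 = 0.4072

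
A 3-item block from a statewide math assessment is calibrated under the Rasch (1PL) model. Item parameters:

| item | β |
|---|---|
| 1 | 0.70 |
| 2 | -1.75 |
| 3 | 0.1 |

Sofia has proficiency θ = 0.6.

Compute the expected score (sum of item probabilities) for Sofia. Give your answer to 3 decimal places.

2.010

P(θ) = 1 / (1 + exp(−(θ − β)))
P_1 = 1/(1+e^{0.1000}) = 0.4750
P_2 = 1/(1+e^{-2.3500}) = 0.9129
P_3 = 1/(1+e^{-0.5000}) = 0.6225
E[score] = 0.4750 + 0.9129 + 0.6225 = 2.0104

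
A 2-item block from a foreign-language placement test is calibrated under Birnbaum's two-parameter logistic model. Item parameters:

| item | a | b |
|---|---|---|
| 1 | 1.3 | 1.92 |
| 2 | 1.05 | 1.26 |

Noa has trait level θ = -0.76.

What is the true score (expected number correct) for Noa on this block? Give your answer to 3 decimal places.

P(θ) = 1 / (1 + exp(−a(θ − b)))
P_1 = 1/(1+e^{3.4840}) = 0.0298
P_2 = 1/(1+e^{2.1210}) = 0.1071
E[score] = 0.0298 + 0.1071 = 0.1368

0.137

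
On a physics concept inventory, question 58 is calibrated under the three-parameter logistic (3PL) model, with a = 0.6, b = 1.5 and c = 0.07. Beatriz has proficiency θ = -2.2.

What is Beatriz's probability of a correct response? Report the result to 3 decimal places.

P(θ) = c + (1 − c) · 1 / (1 + exp(−a(θ − b)))
Exponent: 0.6 × (-2.2 − 1.5) = -2.2200
1/(1 + e^{2.2200}) = 0.0980
P = 0.07 + 0.93 × 0.0980 = 0.1611

0.161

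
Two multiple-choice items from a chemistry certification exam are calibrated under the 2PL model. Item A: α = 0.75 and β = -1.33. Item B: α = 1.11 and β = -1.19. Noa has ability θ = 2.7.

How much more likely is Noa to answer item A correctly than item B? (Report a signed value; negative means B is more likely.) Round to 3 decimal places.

-0.033

P(θ) = 1 / (1 + exp(−α(θ − β)))
P_A = 0.9536
P_B = 0.9868
P_A − P_B = -0.0333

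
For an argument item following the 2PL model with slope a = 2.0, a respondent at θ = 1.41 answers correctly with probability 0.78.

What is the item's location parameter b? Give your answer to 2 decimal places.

P(θ) = 1 / (1 + exp(−a(θ − b)))
logit(0.78) = ln(0.78/0.22) = 1.2657
b = θ − logit/(a) = 1.41 − 1.2657/2.0000 = 0.7772

0.78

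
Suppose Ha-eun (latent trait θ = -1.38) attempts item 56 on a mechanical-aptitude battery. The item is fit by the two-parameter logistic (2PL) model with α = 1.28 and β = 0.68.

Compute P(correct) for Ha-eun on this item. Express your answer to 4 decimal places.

0.0668

P(θ) = 1 / (1 + exp(−α(θ − β)))
Exponent: 1.28 × (-1.38 − 0.68) = -2.6368
1/(1 + e^{2.6368}) = 0.0668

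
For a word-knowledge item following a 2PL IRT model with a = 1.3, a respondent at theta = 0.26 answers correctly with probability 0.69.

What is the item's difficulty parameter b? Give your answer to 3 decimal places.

-0.355

P(theta) = 1 / (1 + exp(−a(theta − b)))
logit(0.69) = ln(0.69/0.31) = 0.8001
b = theta − logit/(a) = 0.26 − 0.8001/1.3000 = -0.3555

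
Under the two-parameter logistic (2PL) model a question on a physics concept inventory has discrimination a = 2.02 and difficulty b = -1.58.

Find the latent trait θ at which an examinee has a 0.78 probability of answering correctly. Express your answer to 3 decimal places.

-0.953

P(θ) = 1 / (1 + exp(−a(θ − b)))
logit = ln(0.7800/0.2200) = 1.2657
θ = b + logit/(a) = -1.58 + 1.2657/2.0200 = -0.9534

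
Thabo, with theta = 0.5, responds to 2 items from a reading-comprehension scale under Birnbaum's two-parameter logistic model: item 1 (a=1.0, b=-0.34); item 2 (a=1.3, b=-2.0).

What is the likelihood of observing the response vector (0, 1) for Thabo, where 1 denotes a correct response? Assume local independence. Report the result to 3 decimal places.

0.290

P(theta) = 1 / (1 + exp(−a(theta − b)))
P_1 = 1/(1+e^{-0.8400}) = 0.6985
P_2 = 1/(1+e^{-3.2500}) = 0.9627
L = (1−P_1) × P_2 = 0.3015 × 0.9627 = 0.29028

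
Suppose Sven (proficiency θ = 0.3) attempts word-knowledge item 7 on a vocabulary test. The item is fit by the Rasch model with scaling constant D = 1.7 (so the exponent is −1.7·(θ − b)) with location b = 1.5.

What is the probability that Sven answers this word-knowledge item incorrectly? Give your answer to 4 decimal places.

0.8849

P(θ) = 1 / (1 + exp(−D·(θ − b)))
Exponent: 1.7 × (0.3 − 1.5) = -2.0400
1/(1 + e^{2.0400}) = 0.1151
P = 0.1151
P(incorrect) = 1 − 0.1151 = 0.8849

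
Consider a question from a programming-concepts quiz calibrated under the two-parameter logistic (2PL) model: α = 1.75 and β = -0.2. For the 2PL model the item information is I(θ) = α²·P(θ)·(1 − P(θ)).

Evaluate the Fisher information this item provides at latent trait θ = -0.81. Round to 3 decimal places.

0.583

P = 1/(1+e^{1.0675}) = 0.2559
P(1−P) = 0.2559 × 0.7441 = 0.1904
I = α² × P(1−P) = 1.75² × 0.1904 = 0.58311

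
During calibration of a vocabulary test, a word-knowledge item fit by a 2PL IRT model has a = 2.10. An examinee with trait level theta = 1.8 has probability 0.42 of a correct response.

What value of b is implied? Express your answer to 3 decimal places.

P(theta) = 1 / (1 + exp(−a(theta − b)))
logit(0.42) = ln(0.42/0.58) = -0.3228
b = theta − logit/(a) = 1.8 − (-0.3228)/2.1000 = 1.9537

1.954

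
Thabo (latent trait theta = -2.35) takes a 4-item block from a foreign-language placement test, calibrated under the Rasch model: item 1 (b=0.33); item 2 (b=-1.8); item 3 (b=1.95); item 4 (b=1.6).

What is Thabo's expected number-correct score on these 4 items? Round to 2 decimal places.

P(theta) = 1 / (1 + exp(−(theta − b)))
P_1 = 1/(1+e^{2.6800}) = 0.0642
P_2 = 1/(1+e^{0.5500}) = 0.3659
P_3 = 1/(1+e^{4.3000}) = 0.0134
P_4 = 1/(1+e^{3.9500}) = 0.0189
E[score] = 0.0642 + 0.3659 + 0.0134 + 0.0189 = 0.4623

0.46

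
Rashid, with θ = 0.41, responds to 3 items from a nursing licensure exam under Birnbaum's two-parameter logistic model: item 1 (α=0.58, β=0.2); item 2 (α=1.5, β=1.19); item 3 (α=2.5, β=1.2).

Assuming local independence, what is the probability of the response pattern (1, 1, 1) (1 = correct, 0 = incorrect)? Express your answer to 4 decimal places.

0.0153

P(θ) = 1 / (1 + exp(−α(θ − β)))
P_1 = 1/(1+e^{-0.1218}) = 0.5304
P_2 = 1/(1+e^{1.1700}) = 0.2369
P_3 = 1/(1+e^{1.9750}) = 0.1219
L = P_1 × P_2 × P_3 = 0.5304 × 0.2369 × 0.1219 = 0.01531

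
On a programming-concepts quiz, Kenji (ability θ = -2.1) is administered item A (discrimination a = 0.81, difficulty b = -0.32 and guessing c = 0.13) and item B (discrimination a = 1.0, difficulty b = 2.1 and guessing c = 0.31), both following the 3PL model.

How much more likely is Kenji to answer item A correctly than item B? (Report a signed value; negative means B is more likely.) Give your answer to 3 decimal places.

P(θ) = c + (1 − c) · 1 / (1 + exp(−a(θ − b)))
P_A = 0.2964
P_B = 0.3202
P_A − P_B = -0.0238

-0.024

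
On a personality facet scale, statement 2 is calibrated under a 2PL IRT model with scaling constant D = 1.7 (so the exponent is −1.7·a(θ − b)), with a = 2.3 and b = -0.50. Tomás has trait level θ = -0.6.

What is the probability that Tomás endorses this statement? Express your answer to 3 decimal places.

P(θ) = 1 / (1 + exp(−D·a(θ − b)))
Exponent: 1.7 × 2.3 × (-0.6 − (-0.50)) = -0.3910
1/(1 + e^{0.3910}) = 0.4035
P = 0.4035

0.403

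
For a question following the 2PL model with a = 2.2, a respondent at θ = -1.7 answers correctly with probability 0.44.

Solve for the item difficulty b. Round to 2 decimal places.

-1.59

P(θ) = 1 / (1 + exp(−a(θ − b)))
logit(0.44) = ln(0.44/0.56) = -0.2412
b = θ − logit/(a) = -1.7 − (-0.2412)/2.2000 = -1.5904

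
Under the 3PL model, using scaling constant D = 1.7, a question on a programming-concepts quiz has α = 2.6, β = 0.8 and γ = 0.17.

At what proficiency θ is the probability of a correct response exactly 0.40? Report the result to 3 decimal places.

0.583

P(θ) = γ + (1 − γ) · 1 / (1 + exp(−D·α(θ − β)))
Remove guessing floor: (0.40 − 0.17)/(1 − 0.17) = 0.2771
logit = ln(0.2771/0.7229) = -0.9589
θ = β + logit/(1.7·α) = 0.8 + (-0.9589)/4.4200 = 0.5831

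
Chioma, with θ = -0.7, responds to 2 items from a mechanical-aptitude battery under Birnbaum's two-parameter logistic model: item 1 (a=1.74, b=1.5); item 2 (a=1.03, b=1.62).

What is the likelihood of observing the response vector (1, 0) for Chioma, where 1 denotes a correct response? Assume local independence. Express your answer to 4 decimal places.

P(θ) = 1 / (1 + exp(−a(θ − b)))
P_1 = 1/(1+e^{3.8280}) = 0.0213
P_2 = 1/(1+e^{2.3896}) = 0.0840
L = P_1 × (1−P_2) = 0.0213 × 0.9160 = 0.01950

0.0195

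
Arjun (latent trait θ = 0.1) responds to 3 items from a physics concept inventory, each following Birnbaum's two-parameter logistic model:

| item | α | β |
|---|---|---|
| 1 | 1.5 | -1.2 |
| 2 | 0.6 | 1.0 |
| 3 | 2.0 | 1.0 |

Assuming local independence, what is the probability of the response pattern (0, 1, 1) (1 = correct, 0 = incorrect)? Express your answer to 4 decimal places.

0.0065

P(θ) = 1 / (1 + exp(−α(θ − β)))
P_1 = 1/(1+e^{-1.9500}) = 0.8754
P_2 = 1/(1+e^{0.5400}) = 0.3682
P_3 = 1/(1+e^{1.8000}) = 0.1419
L = (1−P_1) × P_2 × P_3 = 0.1246 × 0.3682 × 0.1419 = 0.00651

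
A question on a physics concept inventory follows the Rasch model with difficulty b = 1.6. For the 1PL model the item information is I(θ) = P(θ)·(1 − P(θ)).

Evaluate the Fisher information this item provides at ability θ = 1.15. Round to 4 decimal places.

0.2378

P = 1/(1+e^{0.4500}) = 0.3894
P(1−P) = 0.3894 × 0.6106 = 0.2378
I = P(1−P) = 0.23776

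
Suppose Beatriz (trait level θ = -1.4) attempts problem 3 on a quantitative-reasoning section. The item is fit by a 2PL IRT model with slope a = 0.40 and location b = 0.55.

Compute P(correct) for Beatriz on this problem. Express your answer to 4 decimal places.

0.3143

P(θ) = 1 / (1 + exp(−a(θ − b)))
Exponent: 0.40 × (-1.4 − 0.55) = -0.7800
1/(1 + e^{0.7800}) = 0.3143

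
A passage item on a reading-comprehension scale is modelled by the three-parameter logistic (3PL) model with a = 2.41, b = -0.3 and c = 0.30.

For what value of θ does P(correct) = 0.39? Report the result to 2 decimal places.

-1.09

P(θ) = c + (1 − c) · 1 / (1 + exp(−a(θ − b)))
Remove guessing floor: (0.39 − 0.30)/(1 − 0.30) = 0.1286
logit = ln(0.1286/0.8714) = -1.9136
θ = b + logit/(a) = -0.3 + (-1.9136)/2.4100 = -1.0940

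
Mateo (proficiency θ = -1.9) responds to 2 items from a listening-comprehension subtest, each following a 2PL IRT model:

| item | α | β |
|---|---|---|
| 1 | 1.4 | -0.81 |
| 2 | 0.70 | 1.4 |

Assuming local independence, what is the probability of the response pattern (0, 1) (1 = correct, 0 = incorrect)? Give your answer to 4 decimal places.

0.0742

P(θ) = 1 / (1 + exp(−α(θ − β)))
P_1 = 1/(1+e^{1.5260}) = 0.1786
P_2 = 1/(1+e^{2.3100}) = 0.0903
L = (1−P_1) × P_2 = 0.8214 × 0.0903 = 0.07417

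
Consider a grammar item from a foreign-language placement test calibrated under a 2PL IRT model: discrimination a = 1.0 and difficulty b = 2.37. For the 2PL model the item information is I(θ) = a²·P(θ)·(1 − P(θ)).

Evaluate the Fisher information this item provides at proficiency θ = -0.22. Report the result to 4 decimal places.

P = 1/(1+e^{2.5900}) = 0.0698
P(1−P) = 0.0698 × 0.9302 = 0.0649
I = a² × P(1−P) = 1.0² × 0.0649 = 0.06491

0.0649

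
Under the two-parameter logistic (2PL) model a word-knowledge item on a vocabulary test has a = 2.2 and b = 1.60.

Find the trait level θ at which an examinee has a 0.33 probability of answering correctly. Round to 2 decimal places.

1.28

P(θ) = 1 / (1 + exp(−a(θ − b)))
logit = ln(0.3300/0.6700) = -0.7082
θ = b + logit/(a) = 1.60 + (-0.7082)/2.2000 = 1.2781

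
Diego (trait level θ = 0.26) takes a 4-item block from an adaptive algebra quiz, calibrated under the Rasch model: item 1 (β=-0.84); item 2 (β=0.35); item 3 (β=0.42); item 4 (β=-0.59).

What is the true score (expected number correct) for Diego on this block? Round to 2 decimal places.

P(θ) = 1 / (1 + exp(−(θ − β)))
P_1 = 1/(1+e^{-1.1000}) = 0.7503
P_2 = 1/(1+e^{0.0900}) = 0.4775
P_3 = 1/(1+e^{0.1600}) = 0.4601
P_4 = 1/(1+e^{-0.8500}) = 0.7006
E[score] = 0.7503 + 0.4775 + 0.4601 + 0.7006 = 2.3884

2.39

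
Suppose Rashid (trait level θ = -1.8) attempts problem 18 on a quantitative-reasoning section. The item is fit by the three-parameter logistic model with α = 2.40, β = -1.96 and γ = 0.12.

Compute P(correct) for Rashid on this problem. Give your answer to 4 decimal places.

P(θ) = γ + (1 − γ) · 1 / (1 + exp(−α(θ − β)))
Exponent: 2.40 × (-1.8 − (-1.96)) = 0.3840
1/(1 + e^{-0.3840}) = 0.5948
P = 0.12 + 0.88 × 0.5948 = 0.6435

0.6435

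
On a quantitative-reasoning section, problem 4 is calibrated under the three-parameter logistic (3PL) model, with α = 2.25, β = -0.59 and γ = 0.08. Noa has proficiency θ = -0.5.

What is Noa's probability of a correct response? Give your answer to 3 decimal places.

P(θ) = γ + (1 − γ) · 1 / (1 + exp(−α(θ − β)))
Exponent: 2.25 × (-0.5 − (-0.59)) = 0.2025
1/(1 + e^{-0.2025}) = 0.5505
P = 0.08 + 0.92 × 0.5505 = 0.5864

0.586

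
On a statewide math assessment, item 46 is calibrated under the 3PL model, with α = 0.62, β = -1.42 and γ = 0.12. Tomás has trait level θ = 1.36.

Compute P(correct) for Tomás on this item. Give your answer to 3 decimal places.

P(θ) = γ + (1 − γ) · 1 / (1 + exp(−α(θ − β)))
Exponent: 0.62 × (1.36 − (-1.42)) = 1.7236
1/(1 + e^{-1.7236}) = 0.8486
P = 0.12 + 0.88 × 0.8486 = 0.8668

0.867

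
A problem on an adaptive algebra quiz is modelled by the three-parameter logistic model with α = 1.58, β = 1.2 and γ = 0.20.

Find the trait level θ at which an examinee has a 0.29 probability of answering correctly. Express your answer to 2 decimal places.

-0.11

P(θ) = γ + (1 − γ) · 1 / (1 + exp(−α(θ − β)))
Remove guessing floor: (0.29 − 0.20)/(1 − 0.20) = 0.1125
logit = ln(0.1125/0.8875) = -2.0655
θ = β + logit/(α) = 1.2 + (-2.0655)/1.5800 = -0.1073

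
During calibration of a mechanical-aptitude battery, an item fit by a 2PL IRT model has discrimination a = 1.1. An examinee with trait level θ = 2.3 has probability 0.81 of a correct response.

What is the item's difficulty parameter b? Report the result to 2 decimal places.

0.98

P(θ) = 1 / (1 + exp(−a(θ − b)))
logit(0.81) = ln(0.81/0.19) = 1.4500
b = θ − logit/(a) = 2.3 − 1.4500/1.1000 = 0.9818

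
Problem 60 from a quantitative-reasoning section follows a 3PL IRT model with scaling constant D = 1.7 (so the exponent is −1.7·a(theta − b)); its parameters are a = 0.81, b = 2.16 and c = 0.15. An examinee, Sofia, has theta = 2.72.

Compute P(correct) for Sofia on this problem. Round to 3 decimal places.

0.731

P(theta) = c + (1 − c) · 1 / (1 + exp(−D·a(theta − b)))
Exponent: 1.7 × 0.81 × (2.72 − 2.16) = 0.7711
1/(1 + e^{-0.7711}) = 0.6838
P = 0.15 + 0.85 × 0.6838 = 0.7312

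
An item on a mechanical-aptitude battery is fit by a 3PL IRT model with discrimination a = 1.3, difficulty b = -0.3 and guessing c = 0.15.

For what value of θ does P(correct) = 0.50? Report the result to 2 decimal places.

P(θ) = c + (1 − c) · 1 / (1 + exp(−a(θ − b)))
Remove guessing floor: (0.50 − 0.15)/(1 − 0.15) = 0.4118
logit = ln(0.4118/0.5882) = -0.3567
θ = b + logit/(a) = -0.3 + (-0.3567)/1.3000 = -0.5744

-0.57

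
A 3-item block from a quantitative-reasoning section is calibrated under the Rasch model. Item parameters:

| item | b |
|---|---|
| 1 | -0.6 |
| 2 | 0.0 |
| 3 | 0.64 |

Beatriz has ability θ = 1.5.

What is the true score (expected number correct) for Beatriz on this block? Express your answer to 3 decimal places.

P(θ) = 1 / (1 + exp(−(θ − b)))
P_1 = 1/(1+e^{-2.1000}) = 0.8909
P_2 = 1/(1+e^{-1.5000}) = 0.8176
P_3 = 1/(1+e^{-0.8600}) = 0.7027
E[score] = 0.8909 + 0.8176 + 0.7027 = 2.4111

2.411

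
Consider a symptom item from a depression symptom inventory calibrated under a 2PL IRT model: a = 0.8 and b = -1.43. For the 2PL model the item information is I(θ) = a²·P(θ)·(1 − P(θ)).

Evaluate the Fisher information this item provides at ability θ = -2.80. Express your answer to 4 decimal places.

0.1202

P = 1/(1+e^{1.0960}) = 0.2505
P(1−P) = 0.2505 × 0.7495 = 0.1877
I = a² × P(1−P) = 0.8² × 0.1877 = 0.12016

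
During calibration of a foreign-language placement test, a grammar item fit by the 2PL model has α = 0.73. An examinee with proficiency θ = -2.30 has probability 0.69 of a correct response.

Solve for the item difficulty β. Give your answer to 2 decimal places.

P(θ) = 1 / (1 + exp(−α(θ − β)))
logit(0.69) = ln(0.69/0.31) = 0.8001
β = θ − logit/(α) = -2.30 − 0.8001/0.7300 = -3.3961

-3.40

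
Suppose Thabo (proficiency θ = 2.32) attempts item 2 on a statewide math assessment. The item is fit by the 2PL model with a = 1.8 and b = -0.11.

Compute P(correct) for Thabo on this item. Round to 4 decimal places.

0.9876

P(θ) = 1 / (1 + exp(−a(θ − b)))
Exponent: 1.8 × (2.32 − (-0.11)) = 4.3740
1/(1 + e^{-4.3740}) = 0.9876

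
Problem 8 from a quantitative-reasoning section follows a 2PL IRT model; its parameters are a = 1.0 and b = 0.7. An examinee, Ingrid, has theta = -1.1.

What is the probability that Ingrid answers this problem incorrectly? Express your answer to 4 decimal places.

0.8581

P(theta) = 1 / (1 + exp(−a(theta − b)))
Exponent: 1.0 × (-1.1 − 0.7) = -1.8000
1/(1 + e^{1.8000}) = 0.1419
P(incorrect) = 1 − 0.1419 = 0.8581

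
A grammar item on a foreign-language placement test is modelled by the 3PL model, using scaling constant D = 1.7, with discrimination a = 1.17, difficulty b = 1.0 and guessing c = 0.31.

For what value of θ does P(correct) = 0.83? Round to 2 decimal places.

1.56

P(θ) = c + (1 − c) · 1 / (1 + exp(−D·a(θ − b)))
Remove guessing floor: (0.83 − 0.31)/(1 − 0.31) = 0.7536
logit = ln(0.7536/0.2464) = 1.1180
θ = b + logit/(1.7·a) = 1.0 + 1.1180/1.9890 = 1.5621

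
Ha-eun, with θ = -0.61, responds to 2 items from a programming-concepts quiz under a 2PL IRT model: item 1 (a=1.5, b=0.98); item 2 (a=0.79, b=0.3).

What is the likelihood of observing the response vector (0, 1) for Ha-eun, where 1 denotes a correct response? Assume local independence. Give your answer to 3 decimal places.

P(θ) = 1 / (1 + exp(−a(θ − b)))
P_1 = 1/(1+e^{2.3850}) = 0.0843
P_2 = 1/(1+e^{0.7189}) = 0.3276
L = (1−P_1) × P_2 = 0.9157 × 0.3276 = 0.30001

0.300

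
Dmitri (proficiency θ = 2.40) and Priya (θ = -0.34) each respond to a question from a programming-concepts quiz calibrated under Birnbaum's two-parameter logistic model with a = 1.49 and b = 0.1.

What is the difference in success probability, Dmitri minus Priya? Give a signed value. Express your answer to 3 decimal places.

0.627

P(θ) = 1 / (1 + exp(−a(θ − b)))
P(Dmitri) = 0.9685  [exponent 3.4270]
P(Priya) = 0.3417  [exponent -0.6556]
Difference = 0.9685 − 0.3417 = 0.6268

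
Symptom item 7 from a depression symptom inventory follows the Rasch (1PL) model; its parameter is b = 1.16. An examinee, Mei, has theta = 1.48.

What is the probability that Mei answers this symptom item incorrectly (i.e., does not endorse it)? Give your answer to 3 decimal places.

P(theta) = 1 / (1 + exp(−(theta − b)))
Exponent: (1.48 − 1.16) = 0.3200
1/(1 + e^{-0.3200}) = 0.5793
P = 0.5793
P(incorrect) = 1 − 0.5793 = 0.4207

0.421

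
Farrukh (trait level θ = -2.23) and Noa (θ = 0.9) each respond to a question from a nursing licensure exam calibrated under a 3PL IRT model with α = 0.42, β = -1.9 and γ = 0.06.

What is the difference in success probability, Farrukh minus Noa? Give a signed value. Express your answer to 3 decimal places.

P(θ) = γ + (1 − γ) · 1 / (1 + exp(−α(θ − β)))
P(Farrukh) = 0.4975  [exponent -0.1386]
P(Noa) = 0.7784  [exponent 1.1760]
Difference = 0.4975 − 0.7784 = -0.2809

-0.281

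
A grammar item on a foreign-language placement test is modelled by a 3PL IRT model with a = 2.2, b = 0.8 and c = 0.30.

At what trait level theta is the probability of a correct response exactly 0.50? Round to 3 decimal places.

0.384

P(theta) = c + (1 − c) · 1 / (1 + exp(−a(theta − b)))
Remove guessing floor: (0.50 − 0.30)/(1 − 0.30) = 0.2857
logit = ln(0.2857/0.7143) = -0.9163
theta = b + logit/(a) = 0.8 + (-0.9163)/2.2000 = 0.3835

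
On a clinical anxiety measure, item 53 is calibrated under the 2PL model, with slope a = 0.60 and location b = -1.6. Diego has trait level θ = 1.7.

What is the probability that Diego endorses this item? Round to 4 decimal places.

0.8787

P(θ) = 1 / (1 + exp(−a(θ − b)))
Exponent: 0.60 × (1.7 − (-1.6)) = 1.9800
1/(1 + e^{-1.9800}) = 0.8787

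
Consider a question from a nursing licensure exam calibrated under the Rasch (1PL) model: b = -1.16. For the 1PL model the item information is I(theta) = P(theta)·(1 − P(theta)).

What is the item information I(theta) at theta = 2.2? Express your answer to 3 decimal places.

P = 1/(1+e^{-3.3600}) = 0.9664
P(1−P) = 0.9664 × 0.0336 = 0.0324
I = P(1−P) = 0.03244

0.032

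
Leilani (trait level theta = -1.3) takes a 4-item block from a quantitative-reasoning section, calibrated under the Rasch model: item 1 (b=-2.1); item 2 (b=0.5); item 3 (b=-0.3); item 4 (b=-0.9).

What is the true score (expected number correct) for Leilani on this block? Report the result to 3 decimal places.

P(theta) = 1 / (1 + exp(−(theta − b)))
P_1 = 1/(1+e^{-0.8000}) = 0.6900
P_2 = 1/(1+e^{1.8000}) = 0.1419
P_3 = 1/(1+e^{1.0000}) = 0.2689
P_4 = 1/(1+e^{0.4000}) = 0.4013
E[score] = 0.6900 + 0.1419 + 0.2689 + 0.4013 = 1.5021

1.502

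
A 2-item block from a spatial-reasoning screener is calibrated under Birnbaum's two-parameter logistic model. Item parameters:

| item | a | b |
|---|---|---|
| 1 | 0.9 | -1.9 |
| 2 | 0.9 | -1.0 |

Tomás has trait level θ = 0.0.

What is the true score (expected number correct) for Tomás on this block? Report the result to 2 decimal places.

1.56

P(θ) = 1 / (1 + exp(−a(θ − b)))
P_1 = 1/(1+e^{-1.7100}) = 0.8468
P_2 = 1/(1+e^{-0.9000}) = 0.7109
E[score] = 0.8468 + 0.7109 = 1.5578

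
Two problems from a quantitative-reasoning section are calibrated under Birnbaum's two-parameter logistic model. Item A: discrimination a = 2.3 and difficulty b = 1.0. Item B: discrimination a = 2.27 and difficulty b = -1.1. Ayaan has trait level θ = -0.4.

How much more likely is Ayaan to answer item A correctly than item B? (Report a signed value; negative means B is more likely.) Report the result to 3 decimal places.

-0.792

P(θ) = 1 / (1 + exp(−a(θ − b)))
P_A = 0.0384
P_B = 0.8305
P_A − P_B = -0.7921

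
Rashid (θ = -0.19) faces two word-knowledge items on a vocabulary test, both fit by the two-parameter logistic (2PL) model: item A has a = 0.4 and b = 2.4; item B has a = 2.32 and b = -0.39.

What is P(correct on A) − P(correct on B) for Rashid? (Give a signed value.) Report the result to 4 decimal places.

-0.3520

P(θ) = 1 / (1 + exp(−a(θ − b)))
P_A = 0.2619
P_B = 0.6140
P_A − P_B = -0.3520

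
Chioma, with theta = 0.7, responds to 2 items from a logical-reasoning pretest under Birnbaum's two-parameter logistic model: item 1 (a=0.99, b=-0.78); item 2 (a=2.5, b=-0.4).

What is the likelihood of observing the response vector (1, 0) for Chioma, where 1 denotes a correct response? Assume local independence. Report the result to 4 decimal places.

P(theta) = 1 / (1 + exp(−a(theta − b)))
P_1 = 1/(1+e^{-1.4652}) = 0.8123
P_2 = 1/(1+e^{-2.7500}) = 0.9399
L = P_1 × (1−P_2) = 0.8123 × 0.0601 = 0.04881

0.0488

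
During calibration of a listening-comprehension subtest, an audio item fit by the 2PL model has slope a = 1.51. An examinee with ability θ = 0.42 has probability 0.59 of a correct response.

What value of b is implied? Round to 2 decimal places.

0.18

P(θ) = 1 / (1 + exp(−a(θ − b)))
logit(0.59) = ln(0.59/0.41) = 0.3640
b = θ − logit/(a) = 0.42 − 0.3640/1.5100 = 0.1790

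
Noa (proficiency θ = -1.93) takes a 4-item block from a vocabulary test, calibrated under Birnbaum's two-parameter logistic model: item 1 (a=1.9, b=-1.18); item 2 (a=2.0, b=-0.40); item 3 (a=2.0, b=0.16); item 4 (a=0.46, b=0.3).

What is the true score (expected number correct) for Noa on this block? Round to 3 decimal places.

P(θ) = 1 / (1 + exp(−a(θ − b)))
P_1 = 1/(1+e^{1.4250}) = 0.1939
P_2 = 1/(1+e^{3.0600}) = 0.0448
P_3 = 1/(1+e^{4.1800}) = 0.0151
P_4 = 1/(1+e^{1.0258}) = 0.2639
E[score] = 0.1939 + 0.0448 + 0.0151 + 0.2639 = 0.5176

0.518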